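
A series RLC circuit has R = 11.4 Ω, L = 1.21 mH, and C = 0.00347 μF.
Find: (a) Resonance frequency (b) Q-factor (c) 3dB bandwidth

Step 1 — Resonance condition Im(Z)=0 gives ω₀ = 1/√(LC).
Step 2 — ω₀ = 1/√(0.00121·3.47e-09) = 4.88e+05 rad/s.
Step 3 — f₀ = ω₀/(2π) = 7.767e+04 Hz.
Step 4 — Series Q: Q = ω₀L/R = 4.88e+05·0.00121/11.4 = 51.8.
Step 5 — 3dB bandwidth: Δω = ω₀/Q = 9421 rad/s; BW = Δω/(2π) = 1499 Hz.

(a) f₀ = 7.767e+04 Hz  (b) Q = 51.8  (c) BW = 1499 Hz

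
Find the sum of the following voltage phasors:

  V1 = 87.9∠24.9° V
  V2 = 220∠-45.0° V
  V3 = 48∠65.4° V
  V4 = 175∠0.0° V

Step 1 — Convert each phasor to rectangular form:
  V1 = 87.9·(cos(24.9°) + j·sin(24.9°)) = 79.73 + j37.01 V
  V2 = 220·(cos(-45.0°) + j·sin(-45.0°)) = 155.6 - j155.6 V
  V3 = 48·(cos(65.4°) + j·sin(65.4°)) = 19.98 + j43.64 V
  V4 = 175·(cos(0.0°) + j·sin(0.0°)) = 175 V
Step 2 — Sum components: V_total = 430.3 - j74.91 V.
Step 3 — Convert to polar: |V_total| = 436.7 V, ∠V_total = -9.9°.

V_total = 436.7∠-9.9° V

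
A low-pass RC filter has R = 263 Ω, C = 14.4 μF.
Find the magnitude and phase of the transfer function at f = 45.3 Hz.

Step 1 — Angular frequency: ω = 2π·45.3 = 284.6 rad/s.
Step 2 — Transfer function: H(jω) = 1/(1 + jωRC).
Step 3 — Denominator: 1 + jωRC = 1 + j·284.6·263·1.44e-05 = 1 + j1.078.
Step 4 — H = 0.4625 - j0.4986.
Step 5 — Magnitude: |H| = 0.6801 (-3.3 dB); phase: φ = -47.1°.

|H| = 0.6801 (-3.3 dB), φ = -47.1°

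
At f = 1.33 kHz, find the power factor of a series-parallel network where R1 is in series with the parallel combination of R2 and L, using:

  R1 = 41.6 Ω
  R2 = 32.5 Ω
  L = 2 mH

Step 1 — Angular frequency: ω = 2π·f = 2π·1330 = 8357 rad/s.
Step 2 — Component impedances:
  R1: Z = R = 41.6 Ω
  R2: Z = R = 32.5 Ω
  L: Z = jωL = j·8357·0.002 = 0 + j16.71 Ω
Step 3 — Parallel branch: R2 || L = 1/(1/R2 + 1/L) = 6.797 + j13.22 Ω.
Step 4 — Series with R1: Z_total = R1 + (R2 || L) = 48.4 + j13.22 Ω = 50.17∠15.3° Ω.
Step 5 — Power factor: PF = cos(φ) = Re(Z)/|Z| = 48.4/50.17 = 0.9647.
Step 6 — Type: Im(Z) = 13.22 ⇒ lagging (phase φ = 15.3°).

PF = 0.9647 (lagging, φ = 15.3°)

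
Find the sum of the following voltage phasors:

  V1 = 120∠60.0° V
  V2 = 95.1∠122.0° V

Step 1 — Convert each phasor to rectangular form:
  V1 = 120·(cos(60.0°) + j·sin(60.0°)) = 60 + j103.9 V
  V2 = 95.1·(cos(122.0°) + j·sin(122.0°)) = -50.4 + j80.65 V
Step 2 — Sum components: V_total = 9.605 + j184.6 V.
Step 3 — Convert to polar: |V_total| = 184.8 V, ∠V_total = 87.0°.

V_total = 184.8∠87.0° V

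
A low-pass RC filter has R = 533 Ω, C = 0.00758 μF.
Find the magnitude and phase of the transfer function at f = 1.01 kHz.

Step 1 — Angular frequency: ω = 2π·1010 = 6346 rad/s.
Step 2 — Transfer function: H(jω) = 1/(1 + jωRC).
Step 3 — Denominator: 1 + jωRC = 1 + j·6346·533·7.58e-09 = 1 + j0.02564.
Step 4 — H = 0.9993 - j0.02562.
Step 5 — Magnitude: |H| = 0.9997 (-0.0 dB); phase: φ = -1.5°.

|H| = 0.9997 (-0.0 dB), φ = -1.5°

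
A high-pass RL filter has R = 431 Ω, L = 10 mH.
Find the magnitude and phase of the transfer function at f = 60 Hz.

Step 1 — Angular frequency: ω = 2π·60 = 377 rad/s.
Step 2 — Transfer function: H(jω) = jωL/(R + jωL).
Step 3 — Numerator jωL = j·3.77; denominator R + jωL = 431 + j3.77.
Step 4 — H = 7.65e-05 + j0.008746.
Step 5 — Magnitude: |H| = 0.008747 (-41.2 dB); phase: φ = 89.5°.

|H| = 0.008747 (-41.2 dB), φ = 89.5°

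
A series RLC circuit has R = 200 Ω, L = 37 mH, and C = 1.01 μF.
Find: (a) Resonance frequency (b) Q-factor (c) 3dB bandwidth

Step 1 — Resonance: ω₀ = 1/√(LC) = 1/√(0.037·1.01e-06) = 5173 rad/s.
Step 2 — f₀ = ω₀/(2π) = 823.3 Hz.
Step 3 — Series Q: Q = ω₀L/R = 5173·0.037/200 = 0.957.
Step 4 — Bandwidth: Δω = ω₀/Q = 5405 rad/s; BW = Δω/(2π) = 860.3 Hz.

(a) f₀ = 823.3 Hz  (b) Q = 0.957  (c) BW = 860.3 Hz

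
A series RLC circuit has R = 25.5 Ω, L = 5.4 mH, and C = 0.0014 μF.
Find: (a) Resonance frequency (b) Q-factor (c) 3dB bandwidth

Step 1 — Resonance: ω₀ = 1/√(LC) = 1/√(0.0054·1.4e-09) = 3.637e+05 rad/s.
Step 2 — f₀ = ω₀/(2π) = 5.788e+04 Hz.
Step 3 — Series Q: Q = ω₀L/R = 3.637e+05·0.0054/25.5 = 77.02.
Step 4 — Bandwidth: Δω = ω₀/Q = 4722 rad/s; BW = Δω/(2π) = 751.6 Hz.

(a) f₀ = 5.788e+04 Hz  (b) Q = 77.02  (c) BW = 751.6 Hz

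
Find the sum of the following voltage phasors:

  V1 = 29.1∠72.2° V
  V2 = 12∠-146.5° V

Step 1 — Convert each phasor to rectangular form:
  V1 = 29.1·(cos(72.2°) + j·sin(72.2°)) = 8.896 + j27.71 V
  V2 = 12·(cos(-146.5°) + j·sin(-146.5°)) = -10.01 - j6.623 V
Step 2 — Sum components: V_total = -1.111 + j21.08 V.
Step 3 — Convert to polar: |V_total| = 21.11 V, ∠V_total = 93.0°.

V_total = 21.11∠93.0° V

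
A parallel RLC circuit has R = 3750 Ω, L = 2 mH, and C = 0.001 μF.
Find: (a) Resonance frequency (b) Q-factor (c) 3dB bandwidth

Step 1 — Resonance: ω₀ = 1/√(LC) = 1/√(0.002·1e-09) = 7.071e+05 rad/s.
Step 2 — f₀ = ω₀/(2π) = 1.125e+05 Hz.
Step 3 — Parallel Q: Q = R/(ω₀L) = 3750/(7.071e+05·0.002) = 2.652.
Step 4 — Bandwidth: Δω = ω₀/Q = 2.667e+05 rad/s; BW = Δω/(2π) = 4.244e+04 Hz.

(a) f₀ = 1.125e+05 Hz  (b) Q = 2.652  (c) BW = 4.244e+04 Hz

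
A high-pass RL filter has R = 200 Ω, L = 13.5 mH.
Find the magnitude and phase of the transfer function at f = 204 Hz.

Step 1 — Angular frequency: ω = 2π·204 = 1282 rad/s.
Step 2 — Transfer function: H(jω) = jωL/(R + jωL).
Step 3 — Numerator jωL = j·17.3; denominator R + jωL = 200 + j17.3.
Step 4 — H = 0.00743 + j0.08588.
Step 5 — Magnitude: |H| = 0.0862 (-21.3 dB); phase: φ = 85.1°.

|H| = 0.0862 (-21.3 dB), φ = 85.1°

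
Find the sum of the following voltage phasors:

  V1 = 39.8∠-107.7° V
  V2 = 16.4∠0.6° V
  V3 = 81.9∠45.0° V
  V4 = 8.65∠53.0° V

Step 1 — Convert each phasor to rectangular form:
  V1 = 39.8·(cos(-107.7°) + j·sin(-107.7°)) = -12.1 - j37.92 V
  V2 = 16.4·(cos(0.6°) + j·sin(0.6°)) = 16.4 + j0.1717 V
  V3 = 81.9·(cos(45.0°) + j·sin(45.0°)) = 57.91 + j57.91 V
  V4 = 8.65·(cos(53.0°) + j·sin(53.0°)) = 5.206 + j6.908 V
Step 2 — Sum components: V_total = 67.42 + j27.08 V.
Step 3 — Convert to polar: |V_total| = 72.65 V, ∠V_total = 21.9°.

V_total = 72.65∠21.9° V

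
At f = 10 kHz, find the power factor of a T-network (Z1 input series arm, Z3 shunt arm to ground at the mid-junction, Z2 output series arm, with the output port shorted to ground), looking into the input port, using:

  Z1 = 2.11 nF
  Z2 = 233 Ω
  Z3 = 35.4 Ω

Step 1 — Angular frequency: ω = 2π·f = 2π·1e+04 = 6.283e+04 rad/s.
Step 2 — Component impedances:
  Z1: Z = 1/(jωC) = -j/(ω·C) = 0 - j7543 Ω
  Z2: Z = R = 233 Ω
  Z3: Z = R = 35.4 Ω
Step 3 — With the output port shorted to ground, the output series arm Z2 runs from the junction to ground; the shunt arm Z3 also runs from the junction to ground. They appear in parallel: Z3 || Z2 = 30.73 Ω.
Step 4 — Series with input arm Z1: Z_in = Z1 + (Z3 || Z2) = 30.73 - j7543 Ω = 7543∠-89.8° Ω.
Step 5 — Power factor: PF = cos(φ) = Re(Z)/|Z| = 30.73/7543 = 0.004074.
Step 6 — Type: Im(Z) = -7543 ⇒ leading (phase φ = -89.8°).

PF = 0.004074 (leading, φ = -89.8°)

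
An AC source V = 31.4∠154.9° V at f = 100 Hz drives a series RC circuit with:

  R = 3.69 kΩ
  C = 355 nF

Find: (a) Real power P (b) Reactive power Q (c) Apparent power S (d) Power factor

Step 1 — Angular frequency: ω = 2π·f = 2π·100 = 628.3 rad/s.
Step 2 — Component impedances:
  R: Z = R = 3690 Ω
  C: Z = 1/(jωC) = -j/(ω·C) = 0 - j4483 Ω
Step 3 — Series combination: Z_total = R + C = 3690 - j4483 Ω = 5807∠-50.5° Ω.
Step 4 — Source phasor: V = 31.4∠154.9° V = -28.43 + j13.32 V.
Step 5 — Current: I = V / Z = -0.004883 - j0.002323 A = 0.005408∠-154.6° A.
Step 6 — Complex power: S = V·I* = 0.1079 - j0.1311 VA.
Step 7 — Real power: P = Re(S) = 0.1079 W.
Step 8 — Reactive power: Q = Im(S) = -0.1311 VAR.
Step 9 — Apparent power: |S| = 0.1698 VA.
Step 10 — Power factor: PF = P/|S| = 0.6355 (leading).

(a) P = 0.1079 W  (b) Q = -0.1311 VAR  (c) S = 0.1698 VA  (d) PF = 0.6355 (leading)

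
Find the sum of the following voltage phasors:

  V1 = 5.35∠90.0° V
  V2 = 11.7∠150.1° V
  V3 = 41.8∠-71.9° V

Step 1 — Convert each phasor to rectangular form:
  V1 = 5.35·(cos(90.0°) + j·sin(90.0°)) = 0 + j5.35 V
  V2 = 11.7·(cos(150.1°) + j·sin(150.1°)) = -10.14 + j5.832 V
  V3 = 41.8·(cos(-71.9°) + j·sin(-71.9°)) = 12.99 - j39.73 V
Step 2 — Sum components: V_total = 2.844 - j28.55 V.
Step 3 — Convert to polar: |V_total| = 28.69 V, ∠V_total = -84.3°.

V_total = 28.69∠-84.3° V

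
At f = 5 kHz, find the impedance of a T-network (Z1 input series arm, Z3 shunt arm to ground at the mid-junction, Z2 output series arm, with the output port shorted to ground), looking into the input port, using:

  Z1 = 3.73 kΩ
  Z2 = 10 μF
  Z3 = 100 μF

Step 1 — Angular frequency: ω = 2π·f = 2π·5000 = 3.142e+04 rad/s.
Step 2 — Component impedances:
  Z1: Z = R = 3730 Ω
  Z2: Z = 1/(jωC) = -j/(ω·C) = 0 - j3.183 Ω
  Z3: Z = 1/(jωC) = -j/(ω·C) = 0 - j0.3183 Ω
Step 3 — With the output port shorted to ground, the output series arm Z2 runs from the junction to ground; the shunt arm Z3 also runs from the junction to ground. They appear in parallel: Z3 || Z2 = 0 - j0.2894 Ω.
Step 4 — Series with input arm Z1: Z_in = Z1 + (Z3 || Z2) = 3730 - j0.2894 Ω = 3730∠-0.0° Ω.

Z = 3730 - j0.2894 Ω = 3730∠-0.0° Ω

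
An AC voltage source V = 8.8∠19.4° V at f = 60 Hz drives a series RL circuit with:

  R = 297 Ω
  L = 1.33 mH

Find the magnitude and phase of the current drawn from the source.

Step 1 — Angular frequency: ω = 2π·f = 2π·60 = 377 rad/s.
Step 2 — Component impedances:
  R: Z = R = 297 Ω
  L: Z = jωL = j·377·0.00133 = 0 + j0.5014 Ω
Step 3 — Series combination: Z_total = R + L = 297 + j0.5014 Ω = 297∠0.1° Ω.
Step 4 — Source phasor: V = 8.8∠19.4° V = 8.3 + j2.923 V.
Step 5 — Ohm's law: I = V / Z_total = (8.3 + j2.923) / (297 + j0.5014) = 0.02796 + j0.009795 A.
Step 6 — Convert to polar: |I| = 0.02963 A, ∠I = 19.3°.

I = 0.02963∠19.3° A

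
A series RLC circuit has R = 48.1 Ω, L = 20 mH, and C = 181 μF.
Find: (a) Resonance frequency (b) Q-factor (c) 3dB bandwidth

Step 1 — Resonance condition Im(Z)=0 gives ω₀ = 1/√(LC).
Step 2 — ω₀ = 1/√(0.02·0.000181) = 525.6 rad/s.
Step 3 — f₀ = ω₀/(2π) = 83.65 Hz.
Step 4 — Series Q: Q = ω₀L/R = 525.6·0.02/48.1 = 0.2185.
Step 5 — 3dB bandwidth: Δω = ω₀/Q = 2405 rad/s; BW = Δω/(2π) = 382.8 Hz.

(a) f₀ = 83.65 Hz  (b) Q = 0.2185  (c) BW = 382.8 Hz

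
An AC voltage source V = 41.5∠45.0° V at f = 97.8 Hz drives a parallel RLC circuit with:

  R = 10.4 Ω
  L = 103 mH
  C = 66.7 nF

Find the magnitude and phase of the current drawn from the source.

Step 1 — Angular frequency: ω = 2π·f = 2π·97.8 = 614.5 rad/s.
Step 2 — Component impedances:
  R: Z = R = 10.4 Ω
  L: Z = jωL = j·614.5·0.103 = 0 + j63.29 Ω
  C: Z = 1/(jωC) = -j/(ω·C) = 0 - j2.44e+04 Ω
Step 3 — Parallel combination: 1/Z_total = 1/R + 1/L + 1/C; Z_total = 10.13 + j1.66 Ω = 10.26∠9.3° Ω.
Step 4 — Source phasor: V = 41.5∠45.0° V = 29.34 + j29.34 V.
Step 5 — Ohm's law: I = V / Z_total = (29.34 + j29.34) / (10.13 + j1.66) = 3.284 + j2.359 A.
Step 6 — Convert to polar: |I| = 4.044 A, ∠I = 35.7°.

I = 4.044∠35.7° A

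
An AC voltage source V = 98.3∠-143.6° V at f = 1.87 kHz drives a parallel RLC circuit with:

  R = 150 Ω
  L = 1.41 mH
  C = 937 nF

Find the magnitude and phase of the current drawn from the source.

Step 1 — Angular frequency: ω = 2π·f = 2π·1870 = 1.175e+04 rad/s.
Step 2 — Component impedances:
  R: Z = R = 150 Ω
  L: Z = jωL = j·1.175e+04·0.00141 = 0 + j16.57 Ω
  C: Z = 1/(jωC) = -j/(ω·C) = 0 - j90.83 Ω
Step 3 — Parallel combination: 1/Z_total = 1/R + 1/L + 1/C; Z_total = 2.688 + j19.9 Ω = 20.08∠82.3° Ω.
Step 4 — Source phasor: V = 98.3∠-143.6° V = -79.12 - j58.33 V.
Step 5 — Ohm's law: I = V / Z_total = (-79.12 - j58.33) / (2.688 + j19.9) = -3.406 + j3.516 A.
Step 6 — Convert to polar: |I| = 4.895 A, ∠I = 134.1°.

I = 4.895∠134.1° A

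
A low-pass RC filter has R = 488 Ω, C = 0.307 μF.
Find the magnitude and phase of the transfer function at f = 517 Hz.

Step 1 — Angular frequency: ω = 2π·517 = 3248 rad/s.
Step 2 — Transfer function: H(jω) = 1/(1 + jωRC).
Step 3 — Denominator: 1 + jωRC = 1 + j·3248·488·3.07e-07 = 1 + j0.4867.
Step 4 — H = 0.8085 - j0.3935.
Step 5 — Magnitude: |H| = 0.8992 (-0.9 dB); phase: φ = -26.0°.

|H| = 0.8992 (-0.9 dB), φ = -26.0°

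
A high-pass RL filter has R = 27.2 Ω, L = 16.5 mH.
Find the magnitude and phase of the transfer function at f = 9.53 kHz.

Step 1 — Angular frequency: ω = 2π·9530 = 5.988e+04 rad/s.
Step 2 — Transfer function: H(jω) = jωL/(R + jωL).
Step 3 — Numerator jωL = j·988; denominator R + jωL = 27.2 + j988.
Step 4 — H = 0.9992 + j0.02751.
Step 5 — Magnitude: |H| = 0.9996 (-0.0 dB); phase: φ = 1.6°.

|H| = 0.9996 (-0.0 dB), φ = 1.6°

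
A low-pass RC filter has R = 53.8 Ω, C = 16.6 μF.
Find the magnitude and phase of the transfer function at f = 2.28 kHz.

Step 1 — Angular frequency: ω = 2π·2280 = 1.433e+04 rad/s.
Step 2 — Transfer function: H(jω) = 1/(1 + jωRC).
Step 3 — Denominator: 1 + jωRC = 1 + j·1.433e+04·53.8·1.66e-05 = 1 + j12.79.
Step 4 — H = 0.006072 - j0.07769.
Step 5 — Magnitude: |H| = 0.07792 (-22.2 dB); phase: φ = -85.5°.

|H| = 0.07792 (-22.2 dB), φ = -85.5°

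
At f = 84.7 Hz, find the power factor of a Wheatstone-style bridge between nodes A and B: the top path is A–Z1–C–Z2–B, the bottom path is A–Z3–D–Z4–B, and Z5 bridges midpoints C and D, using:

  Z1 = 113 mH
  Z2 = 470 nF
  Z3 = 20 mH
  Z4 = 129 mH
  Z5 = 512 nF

Step 1 — Angular frequency: ω = 2π·f = 2π·84.7 = 532.2 rad/s.
Step 2 — Component impedances:
  Z1: Z = jωL = j·532.2·0.113 = 0 + j60.14 Ω
  Z2: Z = 1/(jωC) = -j/(ω·C) = 0 - j3998 Ω
  Z3: Z = jωL = j·532.2·0.02 = 0 + j10.64 Ω
  Z4: Z = jωL = j·532.2·0.129 = 0 + j68.65 Ω
  Z5: Z = 1/(jωC) = -j/(ω·C) = 0 - j3670 Ω
Step 3 — Bridge requires nodal analysis (the Z5 bridge couples midpoints C and D, so the two paths cannot be reduced to a simple series/parallel combination). Setting node B to ground and injecting 1 A at node A, the 3-node admittance system at A, C, D solves to V_A = Z_AB = 0 + j80.97 Ω = 80.97∠90.0° Ω.
Step 4 — Power factor: PF = cos(φ) = Re(Z)/|Z| = 0/80.97 = 0.
Step 5 — Type: Im(Z) = 80.97 ⇒ lagging (phase φ = 90.0°).

PF = 0 (lagging, φ = 90.0°)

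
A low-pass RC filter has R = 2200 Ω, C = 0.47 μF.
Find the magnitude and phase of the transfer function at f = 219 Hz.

Step 1 — Angular frequency: ω = 2π·219 = 1376 rad/s.
Step 2 — Transfer function: H(jω) = 1/(1 + jωRC).
Step 3 — Denominator: 1 + jωRC = 1 + j·1376·2200·4.7e-07 = 1 + j1.423.
Step 4 — H = 0.3306 - j0.4704.
Step 5 — Magnitude: |H| = 0.575 (-4.8 dB); phase: φ = -54.9°.

|H| = 0.575 (-4.8 dB), φ = -54.9°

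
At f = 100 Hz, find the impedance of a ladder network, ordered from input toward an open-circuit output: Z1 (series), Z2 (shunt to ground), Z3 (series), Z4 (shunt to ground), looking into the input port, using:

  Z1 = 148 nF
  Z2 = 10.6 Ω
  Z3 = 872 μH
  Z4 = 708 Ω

Step 1 — Angular frequency: ω = 2π·f = 2π·100 = 628.3 rad/s.
Step 2 — Component impedances:
  Z1: Z = 1/(jωC) = -j/(ω·C) = 0 - j1.075e+04 Ω
  Z2: Z = R = 10.6 Ω
  Z3: Z = jωL = j·628.3·0.000872 = 0 + j0.5479 Ω
  Z4: Z = R = 708 Ω
Step 3 — Ladder network (open output): work backward from the far end, alternating series and parallel combinations. Z_in = 10.44 - j1.075e+04 Ω = 1.075e+04∠-89.9° Ω.

Z = 10.44 - j1.075e+04 Ω = 1.075e+04∠-89.9° Ω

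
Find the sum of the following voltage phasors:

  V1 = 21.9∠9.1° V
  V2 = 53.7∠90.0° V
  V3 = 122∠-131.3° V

Step 1 — Convert each phasor to rectangular form:
  V1 = 21.9·(cos(9.1°) + j·sin(9.1°)) = 21.62 + j3.464 V
  V2 = 53.7·(cos(90.0°) + j·sin(90.0°)) = 0 + j53.7 V
  V3 = 122·(cos(-131.3°) + j·sin(-131.3°)) = -80.52 - j91.65 V
Step 2 — Sum components: V_total = -58.9 - j34.49 V.
Step 3 — Convert to polar: |V_total| = 68.25 V, ∠V_total = -149.6°.

V_total = 68.25∠-149.6° V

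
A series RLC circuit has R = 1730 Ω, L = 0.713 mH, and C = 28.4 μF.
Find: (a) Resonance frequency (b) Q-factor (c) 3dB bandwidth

Step 1 — Resonance condition Im(Z)=0 gives ω₀ = 1/√(LC).
Step 2 — ω₀ = 1/√(0.000713·2.84e-05) = 7027 rad/s.
Step 3 — f₀ = ω₀/(2π) = 1118 Hz.
Step 4 — Series Q: Q = ω₀L/R = 7027·0.000713/1730 = 0.002896.
Step 5 — 3dB bandwidth: Δω = ω₀/Q = 2.426e+06 rad/s; BW = Δω/(2π) = 3.862e+05 Hz.

(a) f₀ = 1118 Hz  (b) Q = 0.002896  (c) BW = 3.862e+05 Hz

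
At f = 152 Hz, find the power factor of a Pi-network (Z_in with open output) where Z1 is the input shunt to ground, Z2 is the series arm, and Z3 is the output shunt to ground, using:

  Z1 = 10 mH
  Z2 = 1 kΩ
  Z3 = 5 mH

Step 1 — Angular frequency: ω = 2π·f = 2π·152 = 955 rad/s.
Step 2 — Component impedances:
  Z1: Z = jωL = j·955·0.01 = 0 + j9.55 Ω
  Z2: Z = R = 1000 Ω
  Z3: Z = jωL = j·955·0.005 = 0 + j4.775 Ω
Step 3 — With open output, the series arm Z2 and the output shunt Z3 appear in series to ground: Z2 + Z3 = 1000 + j4.775 Ω.
Step 4 — Parallel with input shunt Z1: Z_in = Z1 || (Z2 + Z3) = 0.09119 + j9.549 Ω = 9.55∠89.5° Ω.
Step 5 — Power factor: PF = cos(φ) = Re(Z)/|Z| = 0.09119/9.55 = 0.009549.
Step 6 — Type: Im(Z) = 9.549 ⇒ lagging (phase φ = 89.5°).

PF = 0.009549 (lagging, φ = 89.5°)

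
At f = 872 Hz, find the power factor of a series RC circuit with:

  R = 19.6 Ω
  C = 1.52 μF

Step 1 — Angular frequency: ω = 2π·f = 2π·872 = 5479 rad/s.
Step 2 — Component impedances:
  R: Z = R = 19.6 Ω
  C: Z = 1/(jωC) = -j/(ω·C) = 0 - j120.1 Ω
Step 3 — Series combination: Z_total = R + C = 19.6 - j120.1 Ω = 121.7∠-80.7° Ω.
Step 4 — Power factor: PF = cos(φ) = Re(Z)/|Z| = 19.6/121.7 = 0.1611.
Step 5 — Type: Im(Z) = -120.1 ⇒ leading (phase φ = -80.7°).

PF = 0.1611 (leading, φ = -80.7°)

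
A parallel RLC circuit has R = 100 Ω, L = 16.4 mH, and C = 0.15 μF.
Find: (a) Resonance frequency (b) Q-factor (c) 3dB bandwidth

Step 1 — Resonance: ω₀ = 1/√(LC) = 1/√(0.0164·1.5e-07) = 2.016e+04 rad/s.
Step 2 — f₀ = ω₀/(2π) = 3209 Hz.
Step 3 — Parallel Q: Q = R/(ω₀L) = 100/(2.016e+04·0.0164) = 0.3024.
Step 4 — Bandwidth: Δω = ω₀/Q = 6.667e+04 rad/s; BW = Δω/(2π) = 1.061e+04 Hz.

(a) f₀ = 3209 Hz  (b) Q = 0.3024  (c) BW = 1.061e+04 Hz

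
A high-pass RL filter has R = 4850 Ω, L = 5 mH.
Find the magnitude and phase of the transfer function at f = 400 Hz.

Step 1 — Angular frequency: ω = 2π·400 = 2513 rad/s.
Step 2 — Transfer function: H(jω) = jωL/(R + jωL).
Step 3 — Numerator jωL = j·12.57; denominator R + jωL = 4850 + j12.57.
Step 4 — H = 6.713e-06 + j0.002591.
Step 5 — Magnitude: |H| = 0.002591 (-51.7 dB); phase: φ = 89.9°.

|H| = 0.002591 (-51.7 dB), φ = 89.9°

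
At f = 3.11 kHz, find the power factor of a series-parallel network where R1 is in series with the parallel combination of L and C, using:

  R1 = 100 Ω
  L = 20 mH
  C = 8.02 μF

Step 1 — Angular frequency: ω = 2π·f = 2π·3110 = 1.954e+04 rad/s.
Step 2 — Component impedances:
  R1: Z = R = 100 Ω
  L: Z = jωL = j·1.954e+04·0.02 = 0 + j390.8 Ω
  C: Z = 1/(jωC) = -j/(ω·C) = 0 - j6.381 Ω
Step 3 — Parallel branch: L || C = 1/(1/L + 1/C) = 0 - j6.487 Ω.
Step 4 — Series with R1: Z_total = R1 + (L || C) = 100 - j6.487 Ω = 100.2∠-3.7° Ω.
Step 5 — Power factor: PF = cos(φ) = Re(Z)/|Z| = 100/100.21 = 0.9979.
Step 6 — Type: Im(Z) = -6.487 ⇒ leading (phase φ = -3.7°).

PF = 0.9979 (leading, φ = -3.7°)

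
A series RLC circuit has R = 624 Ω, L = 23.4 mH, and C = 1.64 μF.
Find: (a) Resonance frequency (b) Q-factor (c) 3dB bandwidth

Step 1 — Resonance condition Im(Z)=0 gives ω₀ = 1/√(LC).
Step 2 — ω₀ = 1/√(0.0234·1.64e-06) = 5105 rad/s.
Step 3 — f₀ = ω₀/(2π) = 812.4 Hz.
Step 4 — Series Q: Q = ω₀L/R = 5105·0.0234/624 = 0.1914.
Step 5 — 3dB bandwidth: Δω = ω₀/Q = 2.667e+04 rad/s; BW = Δω/(2π) = 4244 Hz.

(a) f₀ = 812.4 Hz  (b) Q = 0.1914  (c) BW = 4244 Hz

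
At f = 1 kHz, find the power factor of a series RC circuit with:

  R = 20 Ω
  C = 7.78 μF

Step 1 — Angular frequency: ω = 2π·f = 2π·1000 = 6283 rad/s.
Step 2 — Component impedances:
  R: Z = R = 20 Ω
  C: Z = 1/(jωC) = -j/(ω·C) = 0 - j20.46 Ω
Step 3 — Series combination: Z_total = R + C = 20 - j20.46 Ω = 28.61∠-45.6° Ω.
Step 4 — Power factor: PF = cos(φ) = Re(Z)/|Z| = 20/28.61 = 0.6991.
Step 5 — Type: Im(Z) = -20.46 ⇒ leading (phase φ = -45.6°).

PF = 0.6991 (leading, φ = -45.6°)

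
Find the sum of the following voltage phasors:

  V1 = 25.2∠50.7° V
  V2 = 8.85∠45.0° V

Step 1 — Convert each phasor to rectangular form:
  V1 = 25.2·(cos(50.7°) + j·sin(50.7°)) = 15.96 + j19.5 V
  V2 = 8.85·(cos(45.0°) + j·sin(45.0°)) = 6.258 + j6.258 V
Step 2 — Sum components: V_total = 22.22 + j25.76 V.
Step 3 — Convert to polar: |V_total| = 34.02 V, ∠V_total = 49.2°.

V_total = 34.02∠49.2° V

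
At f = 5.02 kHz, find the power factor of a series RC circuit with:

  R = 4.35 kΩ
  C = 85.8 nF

Step 1 — Angular frequency: ω = 2π·f = 2π·5020 = 3.154e+04 rad/s.
Step 2 — Component impedances:
  R: Z = R = 4350 Ω
  C: Z = 1/(jωC) = -j/(ω·C) = 0 - j369.5 Ω
Step 3 — Series combination: Z_total = R + C = 4350 - j369.5 Ω = 4366∠-4.9° Ω.
Step 4 — Power factor: PF = cos(φ) = Re(Z)/|Z| = 4350/4365.7 = 0.9964.
Step 5 — Type: Im(Z) = -369.5 ⇒ leading (phase φ = -4.9°).

PF = 0.9964 (leading, φ = -4.9°)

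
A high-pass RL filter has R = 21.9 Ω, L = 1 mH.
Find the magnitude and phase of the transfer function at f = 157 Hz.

Step 1 — Angular frequency: ω = 2π·157 = 986.5 rad/s.
Step 2 — Transfer function: H(jω) = jωL/(R + jωL).
Step 3 — Numerator jωL = j·0.9865; denominator R + jωL = 21.9 + j0.9865.
Step 4 — H = 0.002025 + j0.04495.
Step 5 — Magnitude: |H| = 0.045 (-26.9 dB); phase: φ = 87.4°.

|H| = 0.045 (-26.9 dB), φ = 87.4°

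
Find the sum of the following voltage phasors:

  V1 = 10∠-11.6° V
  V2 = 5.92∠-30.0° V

Step 1 — Convert each phasor to rectangular form:
  V1 = 10·(cos(-11.6°) + j·sin(-11.6°)) = 9.796 - j2.011 V
  V2 = 5.92·(cos(-30.0°) + j·sin(-30.0°)) = 5.127 - j2.96 V
Step 2 — Sum components: V_total = 14.92 - j4.971 V.
Step 3 — Convert to polar: |V_total| = 15.73 V, ∠V_total = -18.4°.

V_total = 15.73∠-18.4° V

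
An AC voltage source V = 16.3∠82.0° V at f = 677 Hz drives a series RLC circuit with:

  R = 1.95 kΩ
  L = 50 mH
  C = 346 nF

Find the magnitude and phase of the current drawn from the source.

Step 1 — Angular frequency: ω = 2π·f = 2π·677 = 4254 rad/s.
Step 2 — Component impedances:
  R: Z = R = 1950 Ω
  L: Z = jωL = j·4254·0.05 = 0 + j212.7 Ω
  C: Z = 1/(jωC) = -j/(ω·C) = 0 - j679.4 Ω
Step 3 — Series combination: Z_total = R + L + C = 1950 - j466.8 Ω = 2005∠-13.5° Ω.
Step 4 — Source phasor: V = 16.3∠82.0° V = 2.269 + j16.14 V.
Step 5 — Ohm's law: I = V / Z_total = (2.269 + j16.14) / (1950 - j466.8) = -0.0007737 + j0.008092 A.
Step 6 — Convert to polar: |I| = 0.008129 A, ∠I = 95.5°.

I = 0.008129∠95.5° A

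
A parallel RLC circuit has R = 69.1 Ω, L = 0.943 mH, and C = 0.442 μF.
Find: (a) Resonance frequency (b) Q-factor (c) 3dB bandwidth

Step 1 — Resonance: ω₀ = 1/√(LC) = 1/√(0.000943·4.42e-07) = 4.898e+04 rad/s.
Step 2 — f₀ = ω₀/(2π) = 7796 Hz.
Step 3 — Parallel Q: Q = R/(ω₀L) = 69.1/(4.898e+04·0.000943) = 1.496.
Step 4 — Bandwidth: Δω = ω₀/Q = 3.274e+04 rad/s; BW = Δω/(2π) = 5211 Hz.

(a) f₀ = 7796 Hz  (b) Q = 1.496  (c) BW = 5211 Hz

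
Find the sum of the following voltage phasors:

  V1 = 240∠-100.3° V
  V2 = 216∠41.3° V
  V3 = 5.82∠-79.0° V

Step 1 — Convert each phasor to rectangular form:
  V1 = 240·(cos(-100.3°) + j·sin(-100.3°)) = -42.91 - j236.1 V
  V2 = 216·(cos(41.3°) + j·sin(41.3°)) = 162.3 + j142.6 V
  V3 = 5.82·(cos(-79.0°) + j·sin(-79.0°)) = 1.111 - j5.713 V
Step 2 — Sum components: V_total = 120.5 - j99.29 V.
Step 3 — Convert to polar: |V_total| = 156.1 V, ∠V_total = -39.5°.

V_total = 156.1∠-39.5° V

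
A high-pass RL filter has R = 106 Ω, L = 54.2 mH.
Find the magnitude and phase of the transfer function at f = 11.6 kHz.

Step 1 — Angular frequency: ω = 2π·1.16e+04 = 7.288e+04 rad/s.
Step 2 — Transfer function: H(jω) = jωL/(R + jωL).
Step 3 — Numerator jωL = j·3950; denominator R + jωL = 106 + j3950.
Step 4 — H = 0.9993 + j0.02681.
Step 5 — Magnitude: |H| = 0.9996 (-0.0 dB); phase: φ = 1.5°.

|H| = 0.9996 (-0.0 dB), φ = 1.5°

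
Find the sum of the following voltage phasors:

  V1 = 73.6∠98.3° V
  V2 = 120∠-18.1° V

Step 1 — Convert each phasor to rectangular form:
  V1 = 73.6·(cos(98.3°) + j·sin(98.3°)) = -10.62 + j72.83 V
  V2 = 120·(cos(-18.1°) + j·sin(-18.1°)) = 114.1 - j37.28 V
Step 2 — Sum components: V_total = 103.4 + j35.55 V.
Step 3 — Convert to polar: |V_total| = 109.4 V, ∠V_total = 19.0°.

V_total = 109.4∠19.0° V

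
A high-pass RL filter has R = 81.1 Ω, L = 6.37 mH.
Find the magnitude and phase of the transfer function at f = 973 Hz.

Step 1 — Angular frequency: ω = 2π·973 = 6114 rad/s.
Step 2 — Transfer function: H(jω) = jωL/(R + jωL).
Step 3 — Numerator jωL = j·38.94; denominator R + jωL = 81.1 + j38.94.
Step 4 — H = 0.1874 + j0.3902.
Step 5 — Magnitude: |H| = 0.4329 (-7.3 dB); phase: φ = 64.4°.

|H| = 0.4329 (-7.3 dB), φ = 64.4°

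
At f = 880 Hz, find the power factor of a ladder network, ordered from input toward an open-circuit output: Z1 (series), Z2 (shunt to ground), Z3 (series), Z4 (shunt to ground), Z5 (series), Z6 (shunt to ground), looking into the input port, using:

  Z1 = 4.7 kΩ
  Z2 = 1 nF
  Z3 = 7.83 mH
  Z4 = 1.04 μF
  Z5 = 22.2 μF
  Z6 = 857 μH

Step 1 — Angular frequency: ω = 2π·f = 2π·880 = 5529 rad/s.
Step 2 — Component impedances:
  Z1: Z = R = 4700 Ω
  Z2: Z = 1/(jωC) = -j/(ω·C) = 0 - j1.809e+05 Ω
  Z3: Z = jωL = j·5529·0.00783 = 0 + j43.29 Ω
  Z4: Z = 1/(jωC) = -j/(ω·C) = 0 - j173.9 Ω
  Z5: Z = 1/(jωC) = -j/(ω·C) = 0 - j8.147 Ω
  Z6: Z = jωL = j·5529·0.000857 = 0 + j4.739 Ω
Step 3 — Ladder network (open output): work backward from the far end, alternating series and parallel combinations. Z_in = 4700 + j39.96 Ω = 4700∠0.5° Ω.
Step 4 — Power factor: PF = cos(φ) = Re(Z)/|Z| = 4700/4700 = 1.
Step 5 — Type: Im(Z) = 39.96 ⇒ lagging (phase φ = 0.5°).

PF = 1 (lagging, φ = 0.5°)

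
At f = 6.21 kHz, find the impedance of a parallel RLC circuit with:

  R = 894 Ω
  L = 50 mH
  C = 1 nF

Step 1 — Angular frequency: ω = 2π·f = 2π·6210 = 3.902e+04 rad/s.
Step 2 — Component impedances:
  R: Z = R = 894 Ω
  L: Z = jωL = j·3.902e+04·0.05 = 0 + j1951 Ω
  C: Z = 1/(jωC) = -j/(ω·C) = 0 - j2.563e+04 Ω
Step 3 — Parallel combination: 1/Z_total = 1/R + 1/L + 1/C; Z_total = 758.1 + j321 Ω = 823.3∠22.9° Ω.

Z = 758.1 + j321 Ω = 823.3∠22.9° Ω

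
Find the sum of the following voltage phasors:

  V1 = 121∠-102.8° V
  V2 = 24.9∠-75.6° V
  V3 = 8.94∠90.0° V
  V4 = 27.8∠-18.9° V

Step 1 — Convert each phasor to rectangular form:
  V1 = 121·(cos(-102.8°) + j·sin(-102.8°)) = -26.81 - j118 V
  V2 = 24.9·(cos(-75.6°) + j·sin(-75.6°)) = 6.192 - j24.12 V
  V3 = 8.94·(cos(90.0°) + j·sin(90.0°)) = 0 + j8.94 V
  V4 = 27.8·(cos(-18.9°) + j·sin(-18.9°)) = 26.3 - j9.005 V
Step 2 — Sum components: V_total = 5.686 - j142.2 V.
Step 3 — Convert to polar: |V_total| = 142.3 V, ∠V_total = -87.7°.

V_total = 142.3∠-87.7° V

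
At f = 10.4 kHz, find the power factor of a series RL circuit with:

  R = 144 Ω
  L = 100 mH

Step 1 — Angular frequency: ω = 2π·f = 2π·1.04e+04 = 6.535e+04 rad/s.
Step 2 — Component impedances:
  R: Z = R = 144 Ω
  L: Z = jωL = j·6.535e+04·0.1 = 0 + j6535 Ω
Step 3 — Series combination: Z_total = R + L = 144 + j6535 Ω = 6536∠88.7° Ω.
Step 4 — Power factor: PF = cos(φ) = Re(Z)/|Z| = 144/6536 = 0.02203.
Step 5 — Type: Im(Z) = 6535 ⇒ lagging (phase φ = 88.7°).

PF = 0.02203 (lagging, φ = 88.7°)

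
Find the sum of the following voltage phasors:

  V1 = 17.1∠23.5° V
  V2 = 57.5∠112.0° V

Step 1 — Convert each phasor to rectangular form:
  V1 = 17.1·(cos(23.5°) + j·sin(23.5°)) = 15.68 + j6.819 V
  V2 = 57.5·(cos(112.0°) + j·sin(112.0°)) = -21.54 + j53.31 V
Step 2 — Sum components: V_total = -5.858 + j60.13 V.
Step 3 — Convert to polar: |V_total| = 60.42 V, ∠V_total = 95.6°.

V_total = 60.42∠95.6° V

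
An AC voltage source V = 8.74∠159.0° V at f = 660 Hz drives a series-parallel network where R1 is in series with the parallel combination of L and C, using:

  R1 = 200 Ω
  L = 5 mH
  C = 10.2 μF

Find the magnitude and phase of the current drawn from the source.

Step 1 — Angular frequency: ω = 2π·f = 2π·660 = 4147 rad/s.
Step 2 — Component impedances:
  R1: Z = R = 200 Ω
  L: Z = jωL = j·4147·0.005 = 0 + j20.73 Ω
  C: Z = 1/(jωC) = -j/(ω·C) = 0 - j23.64 Ω
Step 3 — Parallel branch: L || C = 1/(1/L + 1/C) = 0 + j168.6 Ω.
Step 4 — Series with R1: Z_total = R1 + (L || C) = 200 + j168.6 Ω = 261.6∠40.1° Ω.
Step 5 — Source phasor: V = 8.74∠159.0° V = -8.159 + j3.132 V.
Step 6 — Ohm's law: I = V / Z_total = (-8.159 + j3.132) / (200 + j168.6) = -0.01613 + j0.02926 A.
Step 7 — Convert to polar: |I| = 0.03341 A, ∠I = 118.9°.

I = 0.03341∠118.9° A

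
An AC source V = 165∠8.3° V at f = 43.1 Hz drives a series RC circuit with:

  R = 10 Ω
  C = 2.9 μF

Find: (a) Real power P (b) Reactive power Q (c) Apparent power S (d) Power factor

Step 1 — Angular frequency: ω = 2π·f = 2π·43.1 = 270.8 rad/s.
Step 2 — Component impedances:
  R: Z = R = 10 Ω
  C: Z = 1/(jωC) = -j/(ω·C) = 0 - j1273 Ω
Step 3 — Series combination: Z_total = R + C = 10 - j1273 Ω = 1273∠-89.6° Ω.
Step 4 — Source phasor: V = 165∠8.3° V = 163.3 + j23.82 V.
Step 5 — Current: I = V / Z = -0.0177 + j0.1284 A = 0.1296∠97.9° A.
Step 6 — Complex power: S = V·I* = 0.1679 - j21.38 VA.
Step 7 — Real power: P = Re(S) = 0.1679 W.
Step 8 — Reactive power: Q = Im(S) = -21.38 VAR.
Step 9 — Apparent power: |S| = 21.38 VA.
Step 10 — Power factor: PF = P/|S| = 0.007853 (leading).

(a) P = 0.1679 W  (b) Q = -21.38 VAR  (c) S = 21.38 VA  (d) PF = 0.007853 (leading)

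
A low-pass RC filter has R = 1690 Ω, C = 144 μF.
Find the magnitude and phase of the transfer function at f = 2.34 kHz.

Step 1 — Angular frequency: ω = 2π·2340 = 1.47e+04 rad/s.
Step 2 — Transfer function: H(jω) = 1/(1 + jωRC).
Step 3 — Denominator: 1 + jωRC = 1 + j·1.47e+04·1690·0.000144 = 1 + j3578.
Step 4 — H = 7.811e-08 - j0.0002795.
Step 5 — Magnitude: |H| = 0.0002795 (-71.1 dB); phase: φ = -90.0°.

|H| = 0.0002795 (-71.1 dB), φ = -90.0°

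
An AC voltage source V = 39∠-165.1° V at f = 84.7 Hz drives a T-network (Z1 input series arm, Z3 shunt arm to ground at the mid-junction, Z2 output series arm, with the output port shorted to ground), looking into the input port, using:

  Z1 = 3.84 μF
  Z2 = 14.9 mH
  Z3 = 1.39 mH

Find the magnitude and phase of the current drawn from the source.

Step 1 — Angular frequency: ω = 2π·f = 2π·84.7 = 532.2 rad/s.
Step 2 — Component impedances:
  Z1: Z = 1/(jωC) = -j/(ω·C) = 0 - j489.3 Ω
  Z2: Z = jωL = j·532.2·0.0149 = 0 + j7.93 Ω
  Z3: Z = jωL = j·532.2·0.00139 = 0 + j0.7397 Ω
Step 3 — With the output port shorted to ground, the output series arm Z2 runs from the junction to ground; the shunt arm Z3 also runs from the junction to ground. They appear in parallel: Z3 || Z2 = 0 + j0.6766 Ω.
Step 4 — Series with input arm Z1: Z_in = Z1 + (Z3 || Z2) = 0 - j488.7 Ω = 488.7∠-90.0° Ω.
Step 5 — Source phasor: V = 39∠-165.1° V = -37.69 - j10.03 V.
Step 6 — Ohm's law: I = V / Z_total = (-37.69 - j10.03) / (0 - j488.7) = 0.02052 - j0.07713 A.
Step 7 — Convert to polar: |I| = 0.07981 A, ∠I = -75.1°.

I = 0.07981∠-75.1° A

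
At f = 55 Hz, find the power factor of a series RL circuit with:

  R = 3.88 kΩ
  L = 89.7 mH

Step 1 — Angular frequency: ω = 2π·f = 2π·55 = 345.6 rad/s.
Step 2 — Component impedances:
  R: Z = R = 3880 Ω
  L: Z = jωL = j·345.6·0.0897 = 0 + j31 Ω
Step 3 — Series combination: Z_total = R + L = 3880 + j31 Ω = 3880∠0.5° Ω.
Step 4 — Power factor: PF = cos(φ) = Re(Z)/|Z| = 3880/3880 = 1.
Step 5 — Type: Im(Z) = 31 ⇒ lagging (phase φ = 0.5°).

PF = 1 (lagging, φ = 0.5°)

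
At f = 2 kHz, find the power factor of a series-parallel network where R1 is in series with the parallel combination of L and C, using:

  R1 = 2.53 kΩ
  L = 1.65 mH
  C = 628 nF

Step 1 — Angular frequency: ω = 2π·f = 2π·2000 = 1.257e+04 rad/s.
Step 2 — Component impedances:
  R1: Z = R = 2530 Ω
  L: Z = jωL = j·1.257e+04·0.00165 = 0 + j20.73 Ω
  C: Z = 1/(jωC) = -j/(ω·C) = 0 - j126.7 Ω
Step 3 — Parallel branch: L || C = 1/(1/L + 1/C) = 0 + j24.79 Ω.
Step 4 — Series with R1: Z_total = R1 + (L || C) = 2530 + j24.79 Ω = 2530∠0.6° Ω.
Step 5 — Power factor: PF = cos(φ) = Re(Z)/|Z| = 2530/2530 = 1.
Step 6 — Type: Im(Z) = 24.79 ⇒ lagging (phase φ = 0.6°).

PF = 1 (lagging, φ = 0.6°)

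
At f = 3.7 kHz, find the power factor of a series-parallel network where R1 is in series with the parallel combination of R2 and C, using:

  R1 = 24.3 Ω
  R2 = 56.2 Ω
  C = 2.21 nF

Step 1 — Angular frequency: ω = 2π·f = 2π·3700 = 2.325e+04 rad/s.
Step 2 — Component impedances:
  R1: Z = R = 24.3 Ω
  R2: Z = R = 56.2 Ω
  C: Z = 1/(jωC) = -j/(ω·C) = 0 - j1.946e+04 Ω
Step 3 — Parallel branch: R2 || C = 1/(1/R2 + 1/C) = 56.2 - j0.1623 Ω.
Step 4 — Series with R1: Z_total = R1 + (R2 || C) = 80.5 - j0.1623 Ω = 80.5∠-0.1° Ω.
Step 5 — Power factor: PF = cos(φ) = Re(Z)/|Z| = 80.5/80.5 = 1.
Step 6 — Type: Im(Z) = -0.1623 ⇒ leading (phase φ = -0.1°).

PF = 1 (leading, φ = -0.1°)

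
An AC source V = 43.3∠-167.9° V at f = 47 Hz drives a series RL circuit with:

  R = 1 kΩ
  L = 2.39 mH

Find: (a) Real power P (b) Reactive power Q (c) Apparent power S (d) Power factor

Step 1 — Angular frequency: ω = 2π·f = 2π·47 = 295.3 rad/s.
Step 2 — Component impedances:
  R: Z = R = 1000 Ω
  L: Z = jωL = j·295.3·0.00239 = 0 + j0.7058 Ω
Step 3 — Series combination: Z_total = R + L = 1000 + j0.7058 Ω = 1000∠0.0° Ω.
Step 4 — Source phasor: V = 43.3∠-167.9° V = -42.34 - j9.076 V.
Step 5 — Current: I = V / Z = -0.04234 - j0.009047 A = 0.0433∠-167.9° A.
Step 6 — Complex power: S = V·I* = 1.875 + j0.001323 VA.
Step 7 — Real power: P = Re(S) = 1.875 W.
Step 8 — Reactive power: Q = Im(S) = 0.001323 VAR.
Step 9 — Apparent power: |S| = 1.875 VA.
Step 10 — Power factor: PF = P/|S| = 1 (lagging).

(a) P = 1.875 W  (b) Q = 0.001323 VAR  (c) S = 1.875 VA  (d) PF = 1 (lagging)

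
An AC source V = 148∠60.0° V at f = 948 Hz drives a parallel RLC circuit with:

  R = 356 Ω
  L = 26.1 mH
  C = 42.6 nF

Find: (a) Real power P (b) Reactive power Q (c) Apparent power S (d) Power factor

Step 1 — Angular frequency: ω = 2π·f = 2π·948 = 5956 rad/s.
Step 2 — Component impedances:
  R: Z = R = 356 Ω
  L: Z = jωL = j·5956·0.0261 = 0 + j155.5 Ω
  C: Z = 1/(jωC) = -j/(ω·C) = 0 - j3941 Ω
Step 3 — Parallel combination: 1/Z_total = 1/R + 1/L + 1/C; Z_total = 60.98 + j134.1 Ω = 147.3∠65.6° Ω.
Step 4 — Source phasor: V = 148∠60.0° V = 74 + j128.2 V.
Step 5 — Current: I = V / Z = 0.9998 - j0.09719 A = 1.005∠-5.6° A.
Step 6 — Complex power: S = V·I* = 61.53 + j135.3 VA.
Step 7 — Real power: P = Re(S) = 61.53 W.
Step 8 — Reactive power: Q = Im(S) = 135.3 VAR.
Step 9 — Apparent power: |S| = 148.7 VA.
Step 10 — Power factor: PF = P/|S| = 0.4139 (lagging).

(a) P = 61.53 W  (b) Q = 135.3 VAR  (c) S = 148.7 VA  (d) PF = 0.4139 (lagging)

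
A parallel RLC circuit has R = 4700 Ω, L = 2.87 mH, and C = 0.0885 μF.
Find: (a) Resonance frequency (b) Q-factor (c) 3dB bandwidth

Step 1 — Resonance: ω₀ = 1/√(LC) = 1/√(0.00287·8.85e-08) = 6.275e+04 rad/s.
Step 2 — f₀ = ω₀/(2π) = 9986 Hz.
Step 3 — Parallel Q: Q = R/(ω₀L) = 4700/(6.275e+04·0.00287) = 26.1.
Step 4 — Bandwidth: Δω = ω₀/Q = 2404 rad/s; BW = Δω/(2π) = 382.6 Hz.

(a) f₀ = 9986 Hz  (b) Q = 26.1  (c) BW = 382.6 Hz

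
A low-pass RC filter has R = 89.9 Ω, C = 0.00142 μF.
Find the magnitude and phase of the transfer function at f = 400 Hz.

Step 1 — Angular frequency: ω = 2π·400 = 2513 rad/s.
Step 2 — Transfer function: H(jω) = 1/(1 + jωRC).
Step 3 — Denominator: 1 + jωRC = 1 + j·2513·89.9·1.42e-09 = 1 + j0.0003208.
Step 4 — H = 1 - j0.0003208.
Step 5 — Magnitude: |H| = 1 (-0.0 dB); phase: φ = -0.0°.

|H| = 1 (-0.0 dB), φ = -0.0°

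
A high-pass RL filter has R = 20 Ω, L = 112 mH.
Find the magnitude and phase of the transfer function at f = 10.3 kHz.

Step 1 — Angular frequency: ω = 2π·1.03e+04 = 6.472e+04 rad/s.
Step 2 — Transfer function: H(jω) = jωL/(R + jωL).
Step 3 — Numerator jωL = j·7248; denominator R + jωL = 20 + j7248.
Step 4 — H = 1 + j0.002759.
Step 5 — Magnitude: |H| = 1 (-0.0 dB); phase: φ = 0.2°.

|H| = 1 (-0.0 dB), φ = 0.2°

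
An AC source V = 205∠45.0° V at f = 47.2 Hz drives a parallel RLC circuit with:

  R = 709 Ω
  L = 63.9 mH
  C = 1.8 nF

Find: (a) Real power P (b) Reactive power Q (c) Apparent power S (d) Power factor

Step 1 — Angular frequency: ω = 2π·f = 2π·47.2 = 296.6 rad/s.
Step 2 — Component impedances:
  R: Z = R = 709 Ω
  L: Z = jωL = j·296.6·0.0639 = 0 + j18.95 Ω
  C: Z = 1/(jωC) = -j/(ω·C) = 0 - j1.873e+06 Ω
Step 3 — Parallel combination: 1/Z_total = 1/R + 1/L + 1/C; Z_total = 0.5062 + j18.94 Ω = 18.94∠88.5° Ω.
Step 4 — Source phasor: V = 205∠45.0° V = 145 + j145 V.
Step 5 — Current: I = V / Z = 7.854 - j7.445 A = 10.82∠-43.5° A.
Step 6 — Complex power: S = V·I* = 59.27 + j2218 VA.
Step 7 — Real power: P = Re(S) = 59.27 W.
Step 8 — Reactive power: Q = Im(S) = 2218 VAR.
Step 9 — Apparent power: |S| = 2218 VA.
Step 10 — Power factor: PF = P/|S| = 0.02672 (lagging).

(a) P = 59.27 W  (b) Q = 2218 VAR  (c) S = 2218 VA  (d) PF = 0.02672 (lagging)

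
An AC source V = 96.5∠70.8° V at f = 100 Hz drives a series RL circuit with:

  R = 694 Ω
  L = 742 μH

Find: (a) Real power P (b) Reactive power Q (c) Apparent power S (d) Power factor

Step 1 — Angular frequency: ω = 2π·f = 2π·100 = 628.3 rad/s.
Step 2 — Component impedances:
  R: Z = R = 694 Ω
  L: Z = jωL = j·628.3·0.000742 = 0 + j0.4662 Ω
Step 3 — Series combination: Z_total = R + L = 694 + j0.4662 Ω = 694∠0.0° Ω.
Step 4 — Source phasor: V = 96.5∠70.8° V = 31.74 + j91.13 V.
Step 5 — Current: I = V / Z = 0.04582 + j0.1313 A = 0.139∠70.8° A.
Step 6 — Complex power: S = V·I* = 13.42 + j0.009014 VA.
Step 7 — Real power: P = Re(S) = 13.42 W.
Step 8 — Reactive power: Q = Im(S) = 0.009014 VAR.
Step 9 — Apparent power: |S| = 13.42 VA.
Step 10 — Power factor: PF = P/|S| = 1 (lagging).

(a) P = 13.42 W  (b) Q = 0.009014 VAR  (c) S = 13.42 VA  (d) PF = 1 (lagging)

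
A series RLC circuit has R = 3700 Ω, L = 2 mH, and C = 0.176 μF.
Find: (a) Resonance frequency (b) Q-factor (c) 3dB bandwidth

Step 1 — Resonance: ω₀ = 1/√(LC) = 1/√(0.002·1.76e-07) = 5.33e+04 rad/s.
Step 2 — f₀ = ω₀/(2π) = 8483 Hz.
Step 3 — Series Q: Q = ω₀L/R = 5.33e+04·0.002/3700 = 0.02881.
Step 4 — Bandwidth: Δω = ω₀/Q = 1.85e+06 rad/s; BW = Δω/(2π) = 2.944e+05 Hz.

(a) f₀ = 8483 Hz  (b) Q = 0.02881  (c) BW = 2.944e+05 Hz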